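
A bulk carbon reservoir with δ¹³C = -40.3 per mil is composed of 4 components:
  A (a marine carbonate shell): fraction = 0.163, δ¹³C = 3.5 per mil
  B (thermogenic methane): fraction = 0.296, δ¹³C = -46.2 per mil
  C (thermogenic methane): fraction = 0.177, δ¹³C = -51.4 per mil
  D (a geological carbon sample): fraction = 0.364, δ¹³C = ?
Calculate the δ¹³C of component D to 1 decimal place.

Isotope mass balance: δ_bulk = Σ fᵢ·δᵢ.
-40.3 = 0.163×(3.5) + 0.296×(-46.2) + 0.177×(-51.4) + 0.364×δ_D
0.364·δ_D = -40.3 − (-22.203) = -18.097
δ_D = -18.097 / 0.364 = -49.72 per mil

-49.7 per mil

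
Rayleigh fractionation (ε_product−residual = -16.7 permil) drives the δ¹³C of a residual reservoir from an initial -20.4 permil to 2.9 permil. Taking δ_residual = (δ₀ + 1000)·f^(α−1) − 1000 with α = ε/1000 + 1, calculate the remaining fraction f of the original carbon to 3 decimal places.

0.245

α − 1 = ε/1000 = -0.0167
(δ_res + 1000)/(δ₀ + 1000) = (2.9 + 1000)/(-20.4 + 1000) = 1002.9/979.6 = 1.023785
f = 1.023785^(1/-0.0167) = exp(ln(1.023785)/-0.0167) = exp(0.02351/-0.0167)
f = exp(-1.4076) = 0.2447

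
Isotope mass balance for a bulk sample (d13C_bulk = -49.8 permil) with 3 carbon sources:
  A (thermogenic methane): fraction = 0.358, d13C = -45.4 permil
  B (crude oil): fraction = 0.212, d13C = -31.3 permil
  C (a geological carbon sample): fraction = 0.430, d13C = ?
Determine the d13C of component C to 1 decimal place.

Isotope mass balance: δ_bulk = Σ fᵢ·δᵢ.
-49.8 = 0.358×(-45.4) + 0.212×(-31.3) + 0.430×δ_C
0.430·δ_C = -49.8 − (-22.889) = -26.911
δ_C = -26.911 / 0.430 = -62.58 permil

-62.6 permil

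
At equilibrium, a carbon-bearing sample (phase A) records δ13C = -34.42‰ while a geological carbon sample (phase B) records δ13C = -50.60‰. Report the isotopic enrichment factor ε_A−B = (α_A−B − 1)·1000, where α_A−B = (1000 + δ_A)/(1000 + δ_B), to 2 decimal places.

α_A−B = (1000 + -34.42) / (1000 + -50.60) = 965.58 / 949.40 = 1.017042
ε_A−B = (1.017042 − 1) × 1000 = 17.042‰
(The approximation ε ≈ δ_A − δ_B would give 16.18‰.)

17.04‰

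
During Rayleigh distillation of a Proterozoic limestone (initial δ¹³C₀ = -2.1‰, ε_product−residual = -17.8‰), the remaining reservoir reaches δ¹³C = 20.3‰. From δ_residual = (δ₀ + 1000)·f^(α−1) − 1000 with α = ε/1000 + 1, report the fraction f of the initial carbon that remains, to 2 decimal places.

α − 1 = ε/1000 = -0.0178
(δ_res + 1000)/(δ₀ + 1000) = (20.3 + 1000)/(-2.1 + 1000) = 1020.3/997.9 = 1.022447
f = 1.022447^(1/-0.0178) = exp(ln(1.022447)/-0.0178) = exp(0.02220/-0.0178)
f = exp(-1.2471) = 0.2873

0.29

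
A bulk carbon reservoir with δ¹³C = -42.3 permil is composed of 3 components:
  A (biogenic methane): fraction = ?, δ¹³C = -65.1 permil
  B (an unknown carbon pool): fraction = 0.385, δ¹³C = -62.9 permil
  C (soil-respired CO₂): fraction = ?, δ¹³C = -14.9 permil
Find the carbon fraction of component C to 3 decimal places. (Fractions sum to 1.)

Let f_C and f_A be the unknown fractions; fractions sum to 1 so f_C + f_A = 0.615.
Mass balance: Σ fᵢ·δᵢ = δ_bulk ⇒ f_C·(-14.9) + f_A·(-65.1) = -42.3 − (-24.216) = -18.083
Substitute f_A = 0.615 − f_C:
f_C·(-14.9 − -65.1) = -18.083 − 0.615×(-65.1) = 21.953
f_C = 21.953 / 50.2 = 0.4373

0.437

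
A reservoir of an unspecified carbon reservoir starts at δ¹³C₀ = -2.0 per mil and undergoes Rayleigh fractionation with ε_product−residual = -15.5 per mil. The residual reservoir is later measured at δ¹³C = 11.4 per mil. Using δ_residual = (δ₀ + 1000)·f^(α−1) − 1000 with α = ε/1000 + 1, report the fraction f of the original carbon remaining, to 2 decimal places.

0.42

α − 1 = ε/1000 = -0.0155
(δ_res + 1000)/(δ₀ + 1000) = (11.4 + 1000)/(-2.0 + 1000) = 1011.4/998.0 = 1.013427
f = 1.013427^(1/-0.0155) = exp(ln(1.013427)/-0.0155) = exp(0.01334/-0.0155)
f = exp(-0.8605) = 0.4230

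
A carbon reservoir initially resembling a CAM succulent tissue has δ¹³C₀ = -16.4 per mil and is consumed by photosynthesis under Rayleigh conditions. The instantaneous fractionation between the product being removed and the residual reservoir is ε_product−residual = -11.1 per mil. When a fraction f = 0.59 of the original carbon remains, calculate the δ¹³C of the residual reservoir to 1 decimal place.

-10.6 per mil

Rayleigh residual: δ_res = (δ₀ + 1000)·f^(α−1) − 1000
α = ε/1000 + 1 = 0.98890, so α − 1 = -0.01110
f^(α−1) = 0.59^(-0.01110) = 1.005874
δ_res = (-16.4 + 1000) × 1.005874 − 1000 = 989.378 − 1000 = -10.62 per mil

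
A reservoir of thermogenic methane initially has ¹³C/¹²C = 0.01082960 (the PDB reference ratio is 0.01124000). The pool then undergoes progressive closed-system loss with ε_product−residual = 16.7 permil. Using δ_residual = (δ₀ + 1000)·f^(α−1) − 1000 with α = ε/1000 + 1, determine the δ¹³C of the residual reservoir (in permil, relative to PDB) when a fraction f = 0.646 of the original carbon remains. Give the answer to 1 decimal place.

-43.5 permil

δ₀ = (0.01082960/0.01124000 − 1)×1000 = (0.963488 − 1)×1000 = -36.512 permil
α − 1 = ε/1000 = 0.0167
f^(α−1) = 0.646^(0.0167) = 0.992729
δ_res = (-36.512 + 1000) × 0.992729 − 1000 = 956.482 − 1000 = -43.52 permil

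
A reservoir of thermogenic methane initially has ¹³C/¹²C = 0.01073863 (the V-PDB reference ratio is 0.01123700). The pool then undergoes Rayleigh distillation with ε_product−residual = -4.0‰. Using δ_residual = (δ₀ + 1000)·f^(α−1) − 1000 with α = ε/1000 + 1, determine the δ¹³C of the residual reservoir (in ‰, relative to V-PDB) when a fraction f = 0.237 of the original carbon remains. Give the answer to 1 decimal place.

-38.8‰

δ₀ = (0.01073863/0.01123700 − 1)×1000 = (0.955649 − 1)×1000 = -44.351‰
α − 1 = ε/1000 = -0.0040
f^(α−1) = 0.237^(-0.0040) = 1.005775
δ_res = (-44.351 + 1000) × 1.005775 − 1000 = 961.168 − 1000 = -38.83‰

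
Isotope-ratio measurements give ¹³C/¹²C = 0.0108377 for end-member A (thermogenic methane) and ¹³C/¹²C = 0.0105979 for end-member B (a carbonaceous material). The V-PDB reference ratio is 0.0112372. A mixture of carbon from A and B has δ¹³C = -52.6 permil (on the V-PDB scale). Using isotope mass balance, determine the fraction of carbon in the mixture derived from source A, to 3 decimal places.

δ_A = (0.0108377/0.0112372 − 1)×1000 = (0.964448 − 1)×1000 = -35.552 permil
δ_B = (0.0105979/0.0112372 − 1)×1000 = (0.943109 − 1)×1000 = -56.891 permil
f_A = (δ_mix − δ_B)/(δ_A − δ_B) = (-52.6 − (-56.891))/(-35.552 − (-56.891))
f_A = 4.291 / 21.340 = 0.2011

0.201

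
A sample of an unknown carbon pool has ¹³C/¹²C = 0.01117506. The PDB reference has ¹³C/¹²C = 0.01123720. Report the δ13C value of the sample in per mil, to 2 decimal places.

δ13C = (R_sample / R_standard − 1) × 1000
R_sample / R_standard = 0.01117506 / 0.01123720 = 0.994470
δ13C = (0.994470 − 1) × 1000 = -5.530 per mil

-5.53 per mil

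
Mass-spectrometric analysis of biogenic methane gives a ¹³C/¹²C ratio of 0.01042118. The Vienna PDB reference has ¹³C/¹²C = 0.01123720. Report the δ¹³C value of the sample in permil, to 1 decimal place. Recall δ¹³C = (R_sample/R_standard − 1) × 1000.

-72.6 permil

δ¹³C = (R_sample / R_standard − 1) × 1000
R_sample / R_standard = 0.01042118 / 0.01123720 = 0.927382
δ¹³C = (0.927382 − 1) × 1000 = -72.62 permil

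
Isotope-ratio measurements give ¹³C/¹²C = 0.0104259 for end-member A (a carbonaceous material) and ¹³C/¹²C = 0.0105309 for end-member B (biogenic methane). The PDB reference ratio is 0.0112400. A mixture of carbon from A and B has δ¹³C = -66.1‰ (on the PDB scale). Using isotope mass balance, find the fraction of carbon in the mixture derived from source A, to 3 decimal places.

δ_A = (0.0104259/0.0112400 − 1)×1000 = (0.927571 − 1)×1000 = -72.429‰
δ_B = (0.0105309/0.0112400 − 1)×1000 = (0.936913 − 1)×1000 = -63.087‰
f_A = (δ_mix − δ_B)/(δ_A − δ_B) = (-66.1 − (-63.087))/(-72.429 − (-63.087))
f_A = -3.013 / -9.342 = 0.3225

0.323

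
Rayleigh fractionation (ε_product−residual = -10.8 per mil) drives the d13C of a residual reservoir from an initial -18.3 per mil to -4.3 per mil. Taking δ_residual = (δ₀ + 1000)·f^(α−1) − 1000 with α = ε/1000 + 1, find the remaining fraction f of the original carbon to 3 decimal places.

0.270

α − 1 = ε/1000 = -0.0108
(δ_res + 1000)/(δ₀ + 1000) = (-4.3 + 1000)/(-18.3 + 1000) = 995.7/981.7 = 1.014261
f = 1.014261^(1/-0.0108) = exp(ln(1.014261)/-0.0108) = exp(0.01416/-0.0108)
f = exp(-1.3111) = 0.2695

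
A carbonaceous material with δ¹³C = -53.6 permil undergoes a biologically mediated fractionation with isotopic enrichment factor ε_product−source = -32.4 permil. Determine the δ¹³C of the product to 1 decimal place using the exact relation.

Exactly, δ_product = (δ_source + 1000)·(ε/1000 + 1) − 1000.
δ_product = (-53.6 + 1000) × (-32.4/1000 + 1) − 1000
δ_product = -84.26 permil

-84.3 permil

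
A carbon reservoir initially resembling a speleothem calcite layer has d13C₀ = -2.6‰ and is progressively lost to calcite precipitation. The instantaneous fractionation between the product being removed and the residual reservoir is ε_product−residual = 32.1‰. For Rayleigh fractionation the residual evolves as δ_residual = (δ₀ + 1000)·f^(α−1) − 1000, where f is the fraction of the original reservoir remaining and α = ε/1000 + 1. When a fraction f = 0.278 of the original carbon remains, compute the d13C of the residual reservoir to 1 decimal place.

Rayleigh residual: δ_res = (δ₀ + 1000)·f^(α−1) − 1000
α = ε/1000 + 1 = 1.03210, so α − 1 = 0.03210
f^(α−1) = 0.278^(0.03210) = 0.959741
δ_res = (-2.6 + 1000) × 0.959741 − 1000 = 957.245 − 1000 = -42.75‰

-42.8‰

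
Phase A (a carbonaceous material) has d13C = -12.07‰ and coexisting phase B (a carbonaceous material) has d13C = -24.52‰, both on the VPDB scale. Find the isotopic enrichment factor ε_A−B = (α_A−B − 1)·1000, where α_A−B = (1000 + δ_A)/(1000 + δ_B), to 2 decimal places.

12.76‰

α_A−B = (1000 + -12.07) / (1000 + -24.52) = 987.93 / 975.48 = 1.012763
ε_A−B = (1.012763 − 1) × 1000 = 12.763‰
(The approximation ε ≈ δ_A − δ_B would give 12.45‰.)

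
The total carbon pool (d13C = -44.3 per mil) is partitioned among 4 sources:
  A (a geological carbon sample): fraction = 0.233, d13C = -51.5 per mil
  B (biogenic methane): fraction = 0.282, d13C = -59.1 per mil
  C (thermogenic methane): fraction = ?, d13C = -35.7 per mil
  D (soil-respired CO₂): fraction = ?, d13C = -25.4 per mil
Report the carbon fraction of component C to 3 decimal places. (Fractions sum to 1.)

0.322

Let f_C and f_D be the unknown fractions; fractions sum to 1 so f_C + f_D = 0.485.
Mass balance: Σ fᵢ·δᵢ = δ_bulk ⇒ f_C·(-35.7) + f_D·(-25.4) = -44.3 − (-28.666) = -15.634
Substitute f_D = 0.485 − f_C:
f_C·(-35.7 − -25.4) = -15.634 − 0.485×(-25.4) = -3.315
f_C = -3.315 / -10.3 = 0.3219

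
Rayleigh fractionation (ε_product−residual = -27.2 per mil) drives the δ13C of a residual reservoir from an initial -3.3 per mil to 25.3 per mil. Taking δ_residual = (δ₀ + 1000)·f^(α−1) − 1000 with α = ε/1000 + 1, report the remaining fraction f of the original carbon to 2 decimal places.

0.35

α − 1 = ε/1000 = -0.0272
(δ_res + 1000)/(δ₀ + 1000) = (25.3 + 1000)/(-3.3 + 1000) = 1025.3/996.7 = 1.028695
f = 1.028695^(1/-0.0272) = exp(ln(1.028695)/-0.0272) = exp(0.02829/-0.0272)
f = exp(-1.0401) = 0.3534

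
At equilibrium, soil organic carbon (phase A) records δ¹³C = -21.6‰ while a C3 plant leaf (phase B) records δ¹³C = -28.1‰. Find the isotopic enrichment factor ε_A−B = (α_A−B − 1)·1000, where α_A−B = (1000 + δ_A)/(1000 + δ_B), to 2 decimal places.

α_A−B = (1000 + -21.6) / (1000 + -28.1) = 978.4 / 971.9 = 1.006688
ε_A−B = (1.006688 − 1) × 1000 = 6.688‰
(The approximation ε ≈ δ_A − δ_B would give 6.5‰.)

6.69‰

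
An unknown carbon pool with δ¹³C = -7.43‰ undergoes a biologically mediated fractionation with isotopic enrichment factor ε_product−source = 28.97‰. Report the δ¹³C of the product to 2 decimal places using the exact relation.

Exactly, δ_product = (δ_source + 1000)·(ε/1000 + 1) − 1000.
δ_product = (-7.43 + 1000) × (28.97/1000 + 1) − 1000
δ_product = 21.325‰

21.32‰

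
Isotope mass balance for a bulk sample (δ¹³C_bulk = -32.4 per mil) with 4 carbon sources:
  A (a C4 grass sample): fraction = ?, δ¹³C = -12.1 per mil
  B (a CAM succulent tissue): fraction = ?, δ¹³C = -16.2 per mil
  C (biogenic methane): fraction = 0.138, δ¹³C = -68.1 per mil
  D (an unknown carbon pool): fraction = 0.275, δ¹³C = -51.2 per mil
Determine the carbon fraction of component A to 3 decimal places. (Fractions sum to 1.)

Let f_A and f_B be the unknown fractions; fractions sum to 1 so f_A + f_B = 0.587.
Mass balance: Σ fᵢ·δᵢ = δ_bulk ⇒ f_A·(-12.1) + f_B·(-16.2) = -32.4 − (-23.478) = -8.922
Substitute f_B = 0.587 − f_A:
f_A·(-12.1 − -16.2) = -8.922 − 0.587×(-16.2) = 0.587
f_A = 0.587 / 4.1 = 0.1432

0.143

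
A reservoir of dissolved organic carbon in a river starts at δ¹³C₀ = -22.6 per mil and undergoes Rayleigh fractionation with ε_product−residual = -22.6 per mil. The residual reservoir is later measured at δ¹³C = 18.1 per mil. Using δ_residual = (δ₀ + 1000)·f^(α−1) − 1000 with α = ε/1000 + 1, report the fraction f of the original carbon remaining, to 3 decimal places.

0.164

α − 1 = ε/1000 = -0.0226
(δ_res + 1000)/(δ₀ + 1000) = (18.1 + 1000)/(-22.6 + 1000) = 1018.1/977.4 = 1.041641
f = 1.041641^(1/-0.0226) = exp(ln(1.041641)/-0.0226) = exp(0.04080/-0.0226)
f = exp(-1.8052) = 0.1644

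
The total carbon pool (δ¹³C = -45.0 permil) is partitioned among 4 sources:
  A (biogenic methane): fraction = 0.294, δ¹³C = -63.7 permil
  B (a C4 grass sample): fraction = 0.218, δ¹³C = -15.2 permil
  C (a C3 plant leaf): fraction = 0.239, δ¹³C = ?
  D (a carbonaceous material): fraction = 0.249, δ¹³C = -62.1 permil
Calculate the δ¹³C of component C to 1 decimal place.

-31.4 permil

Isotope mass balance: δ_bulk = Σ fᵢ·δᵢ.
-45.0 = 0.294×(-63.7) + 0.218×(-15.2) + 0.239×δ_C + 0.249×(-62.1)
0.239·δ_C = -45.0 − (-37.504) = -7.496
δ_C = -7.496 / 0.239 = -31.36 permil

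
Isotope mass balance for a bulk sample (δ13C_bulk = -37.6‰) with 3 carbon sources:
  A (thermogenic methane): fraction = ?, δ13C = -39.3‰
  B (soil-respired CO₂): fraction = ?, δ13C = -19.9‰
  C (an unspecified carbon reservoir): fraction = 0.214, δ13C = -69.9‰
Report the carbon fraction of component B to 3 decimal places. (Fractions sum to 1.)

Let f_B and f_A be the unknown fractions; fractions sum to 1 so f_B + f_A = 0.786.
Mass balance: Σ fᵢ·δᵢ = δ_bulk ⇒ f_B·(-19.9) + f_A·(-39.3) = -37.6 − (-14.959) = -22.641
Substitute f_A = 0.786 − f_B:
f_B·(-19.9 − -39.3) = -22.641 − 0.786×(-39.3) = 8.248
f_B = 8.248 / 19.4 = 0.4252

0.425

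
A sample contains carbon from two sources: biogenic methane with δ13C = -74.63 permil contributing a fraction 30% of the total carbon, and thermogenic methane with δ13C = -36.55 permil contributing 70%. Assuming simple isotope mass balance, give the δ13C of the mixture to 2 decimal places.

δ_mix = f_A·δ_A + f_B·δ_B
δ_mix = 0.30 × (-74.63) + 0.70 × (-36.55)
δ_mix = -22.389 + -25.585 = -47.974 permil

-47.97 permil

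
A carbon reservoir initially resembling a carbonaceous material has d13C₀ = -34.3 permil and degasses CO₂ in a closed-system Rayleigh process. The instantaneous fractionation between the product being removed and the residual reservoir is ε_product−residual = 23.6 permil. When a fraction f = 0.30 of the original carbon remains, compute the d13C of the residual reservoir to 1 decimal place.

Rayleigh residual: δ_res = (δ₀ + 1000)·f^(α−1) − 1000
α = ε/1000 + 1 = 1.02360, so α − 1 = 0.02360
f^(α−1) = 0.30^(0.02360) = 0.971986
δ_res = (-34.3 + 1000) × 0.971986 − 1000 = 938.647 − 1000 = -61.35 permil

-61.4 permil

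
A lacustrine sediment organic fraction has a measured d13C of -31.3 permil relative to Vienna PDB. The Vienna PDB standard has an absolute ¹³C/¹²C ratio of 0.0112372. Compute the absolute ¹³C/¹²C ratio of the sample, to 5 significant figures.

R_sample = R_standard × (d13C/1000 + 1)
R_sample = 0.0112372 × (-31.3/1000 + 1) = 0.0112372 × 0.968700
R_sample = 0.0108855

0.010885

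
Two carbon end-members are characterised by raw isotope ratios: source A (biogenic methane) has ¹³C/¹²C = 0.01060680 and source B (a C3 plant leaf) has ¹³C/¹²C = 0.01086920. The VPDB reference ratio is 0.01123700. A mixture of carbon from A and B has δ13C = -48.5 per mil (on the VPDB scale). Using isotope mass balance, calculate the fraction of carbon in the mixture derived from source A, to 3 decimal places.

δ_A = (0.01060680/0.01123700 − 1)×1000 = (0.943917 − 1)×1000 = -56.083 per mil
δ_B = (0.01086920/0.01123700 − 1)×1000 = (0.967269 − 1)×1000 = -32.731 per mil
f_A = (δ_mix − δ_B)/(δ_A − δ_B) = (-48.5 − (-32.731))/(-56.083 − (-32.731))
f_A = -15.769 / -23.351 = 0.6753

0.675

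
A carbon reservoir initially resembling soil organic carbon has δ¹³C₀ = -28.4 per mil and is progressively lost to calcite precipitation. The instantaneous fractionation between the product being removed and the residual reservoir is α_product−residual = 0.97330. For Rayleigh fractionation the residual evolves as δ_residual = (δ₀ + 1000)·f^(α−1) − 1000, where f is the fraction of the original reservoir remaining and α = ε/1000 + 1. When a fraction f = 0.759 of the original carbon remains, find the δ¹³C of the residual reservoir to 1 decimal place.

Rayleigh residual: δ_res = (δ₀ + 1000)·f^(α−1) − 1000
α − 1 = -0.02670
f^(α−1) = 0.759^(-0.02670) = 1.007390
δ_res = (-28.4 + 1000) × 1.007390 − 1000 = 978.780 − 1000 = -21.22 per mil

-21.2 per mil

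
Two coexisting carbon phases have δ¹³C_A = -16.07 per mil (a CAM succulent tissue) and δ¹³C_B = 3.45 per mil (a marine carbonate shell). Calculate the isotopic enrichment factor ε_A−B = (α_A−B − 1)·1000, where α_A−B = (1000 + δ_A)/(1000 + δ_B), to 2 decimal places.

-19.45 per mil

α_A−B = (1000 + -16.07) / (1000 + 3.45) = 983.93 / 1003.45 = 0.980547
ε_A−B = (0.980547 − 1) × 1000 = -19.453 per mil
(The approximation ε ≈ δ_A − δ_B would give -19.52 per mil.)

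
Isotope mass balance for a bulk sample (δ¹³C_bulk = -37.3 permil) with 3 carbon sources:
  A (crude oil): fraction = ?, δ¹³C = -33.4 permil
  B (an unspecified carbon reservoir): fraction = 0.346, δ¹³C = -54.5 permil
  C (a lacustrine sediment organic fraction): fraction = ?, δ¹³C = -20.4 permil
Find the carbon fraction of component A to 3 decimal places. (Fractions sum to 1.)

0.392

Let f_A and f_C be the unknown fractions; fractions sum to 1 so f_A + f_C = 0.654.
Mass balance: Σ fᵢ·δᵢ = δ_bulk ⇒ f_A·(-33.4) + f_C·(-20.4) = -37.3 − (-18.857) = -18.443
Substitute f_C = 0.654 − f_A:
f_A·(-33.4 − -20.4) = -18.443 − 0.654×(-20.4) = -5.101
f_A = -5.101 / -13.0 = 0.3924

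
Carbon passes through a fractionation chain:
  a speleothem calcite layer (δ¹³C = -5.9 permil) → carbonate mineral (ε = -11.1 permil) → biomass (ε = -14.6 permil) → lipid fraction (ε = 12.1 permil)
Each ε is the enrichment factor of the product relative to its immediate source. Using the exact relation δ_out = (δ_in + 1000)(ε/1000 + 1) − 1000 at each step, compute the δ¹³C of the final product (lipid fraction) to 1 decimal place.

step 1: δ = (-5.90 + 1000)·(-11.1/1000 + 1) − 1000 = -16.93 permil
step 2: δ = (-16.93 + 1000)·(-14.6/1000 + 1) − 1000 = -31.29 permil
step 3: δ = (-31.29 + 1000)·(12.1/1000 + 1) − 1000 = -19.57 permil

-19.6 permil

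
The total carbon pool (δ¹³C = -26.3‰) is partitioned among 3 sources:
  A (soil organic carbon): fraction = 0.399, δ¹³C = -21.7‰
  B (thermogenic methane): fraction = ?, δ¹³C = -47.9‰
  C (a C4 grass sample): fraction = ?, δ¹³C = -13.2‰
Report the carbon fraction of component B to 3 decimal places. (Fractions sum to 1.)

0.280

Let f_B and f_C be the unknown fractions; fractions sum to 1 so f_B + f_C = 0.601.
Mass balance: Σ fᵢ·δᵢ = δ_bulk ⇒ f_B·(-47.9) + f_C·(-13.2) = -26.3 − (-8.658) = -17.642
Substitute f_C = 0.601 − f_B:
f_B·(-47.9 − -13.2) = -17.642 − 0.601×(-13.2) = -9.709
f_B = -9.709 / -34.7 = 0.2798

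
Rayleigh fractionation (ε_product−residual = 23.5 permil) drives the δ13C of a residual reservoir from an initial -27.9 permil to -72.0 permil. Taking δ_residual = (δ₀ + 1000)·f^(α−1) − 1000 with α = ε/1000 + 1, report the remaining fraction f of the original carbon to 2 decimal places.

α − 1 = ε/1000 = 0.0235
(δ_res + 1000)/(δ₀ + 1000) = (-72.0 + 1000)/(-27.9 + 1000) = 928.0/972.1 = 0.954634
f = 0.954634^(1/0.0235) = exp(ln(0.954634)/0.0235) = exp(-0.04643/0.0235)
f = exp(-1.9756) = 0.1387

0.14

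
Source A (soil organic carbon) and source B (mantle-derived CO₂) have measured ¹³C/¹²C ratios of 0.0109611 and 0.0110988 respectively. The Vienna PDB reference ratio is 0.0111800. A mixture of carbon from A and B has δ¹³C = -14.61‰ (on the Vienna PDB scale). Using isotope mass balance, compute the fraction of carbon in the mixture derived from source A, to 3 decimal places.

δ_A = (0.0109611/0.0111800 − 1)×1000 = (0.980420 − 1)×1000 = -19.580‰
δ_B = (0.0110988/0.0111800 − 1)×1000 = (0.992737 − 1)×1000 = -7.263‰
f_A = (δ_mix − δ_B)/(δ_A − δ_B) = (-14.61 − (-7.263))/(-19.580 − (-7.263))
f_A = -7.347 / -12.317 = 0.5965

0.597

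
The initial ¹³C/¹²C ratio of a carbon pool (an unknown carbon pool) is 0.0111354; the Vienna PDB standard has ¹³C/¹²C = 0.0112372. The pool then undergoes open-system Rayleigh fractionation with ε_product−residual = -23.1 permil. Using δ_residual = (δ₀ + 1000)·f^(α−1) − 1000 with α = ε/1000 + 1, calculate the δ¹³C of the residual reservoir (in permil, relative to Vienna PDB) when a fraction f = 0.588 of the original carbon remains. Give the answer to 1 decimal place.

3.2 permil

δ₀ = (0.0111354/0.0112372 − 1)×1000 = (0.990941 − 1)×1000 = -9.059 permil
α − 1 = ε/1000 = -0.0231
f^(α−1) = 0.588^(-0.0231) = 1.012342
δ_res = (-9.059 + 1000) × 1.012342 − 1000 = 1003.171 − 1000 = 3.17 permil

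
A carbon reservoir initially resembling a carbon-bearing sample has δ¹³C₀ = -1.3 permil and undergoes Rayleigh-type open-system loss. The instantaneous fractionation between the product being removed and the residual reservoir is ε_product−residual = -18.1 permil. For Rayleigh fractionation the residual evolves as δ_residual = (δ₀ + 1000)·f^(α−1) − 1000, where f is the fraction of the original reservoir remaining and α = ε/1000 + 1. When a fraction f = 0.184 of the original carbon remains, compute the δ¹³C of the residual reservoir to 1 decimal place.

Rayleigh residual: δ_res = (δ₀ + 1000)·f^(α−1) − 1000
α = ε/1000 + 1 = 0.98190, so α − 1 = -0.01810
f^(α−1) = 0.184^(-0.01810) = 1.031114
δ_res = (-1.3 + 1000) × 1.031114 − 1000 = 1029.774 − 1000 = 29.77 permil

29.8 permil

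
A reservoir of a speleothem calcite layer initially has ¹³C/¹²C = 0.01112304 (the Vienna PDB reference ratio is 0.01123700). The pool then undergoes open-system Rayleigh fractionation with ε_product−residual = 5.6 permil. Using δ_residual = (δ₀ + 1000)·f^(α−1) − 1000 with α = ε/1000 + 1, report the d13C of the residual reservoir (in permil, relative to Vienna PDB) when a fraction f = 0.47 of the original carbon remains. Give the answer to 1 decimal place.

-14.3 permil

δ₀ = (0.01112304/0.01123700 − 1)×1000 = (0.989859 − 1)×1000 = -10.141 permil
α − 1 = ε/1000 = 0.0056
f^(α−1) = 0.47^(0.0056) = 0.995781
δ_res = (-10.141 + 1000) × 0.995781 − 1000 = 985.682 − 1000 = -14.32 permil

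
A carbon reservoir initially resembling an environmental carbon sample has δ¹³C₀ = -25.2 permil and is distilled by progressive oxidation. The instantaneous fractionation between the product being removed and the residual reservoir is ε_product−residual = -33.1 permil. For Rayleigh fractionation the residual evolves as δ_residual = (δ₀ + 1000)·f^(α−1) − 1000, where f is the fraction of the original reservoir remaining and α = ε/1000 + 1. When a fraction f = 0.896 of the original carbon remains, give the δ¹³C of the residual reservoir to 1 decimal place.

Rayleigh residual: δ_res = (δ₀ + 1000)·f^(α−1) − 1000
α = ε/1000 + 1 = 0.96690, so α − 1 = -0.03310
f^(α−1) = 0.896^(-0.03310) = 1.003641
δ_res = (-25.2 + 1000) × 1.003641 − 1000 = 978.350 − 1000 = -21.65 permil

-21.7 permil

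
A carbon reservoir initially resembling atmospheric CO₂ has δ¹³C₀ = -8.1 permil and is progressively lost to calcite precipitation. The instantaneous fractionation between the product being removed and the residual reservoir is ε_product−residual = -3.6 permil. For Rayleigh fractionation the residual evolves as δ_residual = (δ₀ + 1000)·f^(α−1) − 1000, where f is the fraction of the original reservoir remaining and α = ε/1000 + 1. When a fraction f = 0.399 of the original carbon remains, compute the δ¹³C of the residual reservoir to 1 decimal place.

-4.8 permil

Rayleigh residual: δ_res = (δ₀ + 1000)·f^(α−1) − 1000
α = ε/1000 + 1 = 0.99640, so α − 1 = -0.00360
f^(α−1) = 0.399^(-0.00360) = 1.003313
δ_res = (-8.1 + 1000) × 1.003313 − 1000 = 995.186 − 1000 = -4.81 permil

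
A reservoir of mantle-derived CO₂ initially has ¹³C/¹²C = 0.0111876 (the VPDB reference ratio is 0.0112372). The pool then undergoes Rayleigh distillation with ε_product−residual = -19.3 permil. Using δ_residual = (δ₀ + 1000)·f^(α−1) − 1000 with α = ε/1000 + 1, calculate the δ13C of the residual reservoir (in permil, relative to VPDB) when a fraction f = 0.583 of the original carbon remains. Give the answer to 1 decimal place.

δ₀ = (0.0111876/0.0112372 − 1)×1000 = (0.995586 − 1)×1000 = -4.414 permil
α − 1 = ε/1000 = -0.0193
f^(α−1) = 0.583^(-0.0193) = 1.010468
δ_res = (-4.414 + 1000) × 1.010468 − 1000 = 1006.008 − 1000 = 6.01 permil

6.0 permil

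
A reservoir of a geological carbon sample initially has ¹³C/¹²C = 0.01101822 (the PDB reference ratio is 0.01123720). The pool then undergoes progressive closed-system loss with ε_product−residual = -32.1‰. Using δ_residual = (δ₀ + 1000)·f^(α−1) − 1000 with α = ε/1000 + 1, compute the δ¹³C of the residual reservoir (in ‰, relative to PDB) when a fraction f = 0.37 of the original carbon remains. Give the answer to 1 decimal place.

12.3‰

δ₀ = (0.01101822/0.01123720 − 1)×1000 = (0.980513 − 1)×1000 = -19.487‰
α − 1 = ε/1000 = -0.0321
f^(α−1) = 0.37^(-0.0321) = 1.032430
δ_res = (-19.487 + 1000) × 1.032430 − 1000 = 1012.311 − 1000 = 12.31‰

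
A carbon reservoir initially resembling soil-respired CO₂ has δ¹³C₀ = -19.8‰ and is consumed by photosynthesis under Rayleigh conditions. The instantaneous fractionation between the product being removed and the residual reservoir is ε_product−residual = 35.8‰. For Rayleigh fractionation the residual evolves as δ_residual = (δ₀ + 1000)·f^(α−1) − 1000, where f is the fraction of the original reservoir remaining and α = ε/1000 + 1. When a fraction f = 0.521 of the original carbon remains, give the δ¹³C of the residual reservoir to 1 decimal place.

-42.4‰

Rayleigh residual: δ_res = (δ₀ + 1000)·f^(α−1) − 1000
α = ε/1000 + 1 = 1.03580, so α − 1 = 0.03580
f^(α−1) = 0.521^(0.03580) = 0.976929
δ_res = (-19.8 + 1000) × 0.976929 − 1000 = 957.585 − 1000 = -42.41‰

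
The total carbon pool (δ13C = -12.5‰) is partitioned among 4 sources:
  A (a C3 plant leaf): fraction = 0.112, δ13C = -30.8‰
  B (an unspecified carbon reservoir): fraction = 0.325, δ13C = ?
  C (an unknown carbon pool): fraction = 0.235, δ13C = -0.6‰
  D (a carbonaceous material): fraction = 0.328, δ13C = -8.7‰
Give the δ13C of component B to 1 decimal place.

-18.6‰

Isotope mass balance: δ_bulk = Σ fᵢ·δᵢ.
-12.5 = 0.112×(-30.8) + 0.325×δ_B + 0.235×(-0.6) + 0.328×(-8.7)
0.325·δ_B = -12.5 − (-6.444) = -6.056
δ_B = -6.056 / 0.325 = -18.63‰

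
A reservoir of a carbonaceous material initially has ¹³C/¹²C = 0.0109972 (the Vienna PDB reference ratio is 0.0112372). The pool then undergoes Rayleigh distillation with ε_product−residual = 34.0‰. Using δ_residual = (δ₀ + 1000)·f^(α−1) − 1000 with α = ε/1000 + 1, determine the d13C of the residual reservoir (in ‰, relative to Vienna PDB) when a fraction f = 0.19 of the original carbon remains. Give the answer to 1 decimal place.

δ₀ = (0.0109972/0.0112372 − 1)×1000 = (0.978642 − 1)×1000 = -21.358‰
α − 1 = ε/1000 = 0.0340
f^(α−1) = 0.19^(0.0340) = 0.945100
δ_res = (-21.358 + 1000) × 0.945100 − 1000 = 924.915 − 1000 = -75.09‰

-75.1‰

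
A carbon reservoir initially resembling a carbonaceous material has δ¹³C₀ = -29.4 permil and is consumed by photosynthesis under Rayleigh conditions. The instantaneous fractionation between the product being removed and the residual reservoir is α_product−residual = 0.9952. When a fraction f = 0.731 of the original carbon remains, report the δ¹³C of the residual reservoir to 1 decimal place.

-27.9 permil

Rayleigh residual: δ_res = (δ₀ + 1000)·f^(α−1) − 1000
α − 1 = -0.00480
f^(α−1) = 0.731^(-0.00480) = 1.001505
δ_res = (-29.4 + 1000) × 1.001505 − 1000 = 972.061 − 1000 = -27.94 permil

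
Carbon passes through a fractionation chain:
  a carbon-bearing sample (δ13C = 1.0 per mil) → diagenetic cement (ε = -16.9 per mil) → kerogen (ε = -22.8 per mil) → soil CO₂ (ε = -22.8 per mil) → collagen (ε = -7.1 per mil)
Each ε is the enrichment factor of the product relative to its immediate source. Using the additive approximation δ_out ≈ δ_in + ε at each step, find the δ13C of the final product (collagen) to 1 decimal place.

step 1: δ ≈ 1.0 + (-16.9) = -15.9 per mil
step 2: δ ≈ -15.9 + (-22.8) = -38.7 per mil
step 3: δ ≈ -38.7 + (-22.8) = -61.5 per mil
step 4: δ ≈ -61.5 + (-7.1) = -68.6 per mil

-68.6 per mil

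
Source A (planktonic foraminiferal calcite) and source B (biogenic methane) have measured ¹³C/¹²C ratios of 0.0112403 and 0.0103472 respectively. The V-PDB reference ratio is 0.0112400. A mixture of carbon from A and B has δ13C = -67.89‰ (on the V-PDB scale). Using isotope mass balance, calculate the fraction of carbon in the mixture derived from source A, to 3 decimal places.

0.145

δ_A = (0.0112403/0.0112400 − 1)×1000 = (1.000027 − 1)×1000 = 0.027‰
δ_B = (0.0103472/0.0112400 − 1)×1000 = (0.920569 − 1)×1000 = -79.431‰
f_A = (δ_mix − δ_B)/(δ_A − δ_B) = (-67.89 − (-79.431))/(0.027 − (-79.431))
f_A = 11.541 / 79.457 = 0.1452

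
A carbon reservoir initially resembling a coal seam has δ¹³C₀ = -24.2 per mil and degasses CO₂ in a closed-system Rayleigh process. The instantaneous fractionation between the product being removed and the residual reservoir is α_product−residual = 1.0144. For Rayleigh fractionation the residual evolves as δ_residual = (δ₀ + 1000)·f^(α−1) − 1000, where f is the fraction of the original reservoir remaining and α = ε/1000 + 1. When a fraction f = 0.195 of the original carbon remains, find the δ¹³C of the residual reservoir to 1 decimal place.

Rayleigh residual: δ_res = (δ₀ + 1000)·f^(α−1) − 1000
α − 1 = 0.01440
f^(α−1) = 0.195^(0.01440) = 0.976734
δ_res = (-24.2 + 1000) × 0.976734 − 1000 = 953.097 − 1000 = -46.90 per mil

-46.9 per mil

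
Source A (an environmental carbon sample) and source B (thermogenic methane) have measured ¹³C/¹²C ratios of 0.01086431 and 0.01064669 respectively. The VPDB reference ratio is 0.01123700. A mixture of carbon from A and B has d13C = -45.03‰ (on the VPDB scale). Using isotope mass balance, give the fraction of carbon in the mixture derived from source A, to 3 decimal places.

δ_A = (0.01086431/0.01123700 − 1)×1000 = (0.966834 − 1)×1000 = -33.166‰
δ_B = (0.01064669/0.01123700 − 1)×1000 = (0.947467 − 1)×1000 = -52.533‰
f_A = (δ_mix − δ_B)/(δ_A − δ_B) = (-45.03 − (-52.533))/(-33.166 − (-52.533))
f_A = 7.503 / 19.366 = 0.3874

0.387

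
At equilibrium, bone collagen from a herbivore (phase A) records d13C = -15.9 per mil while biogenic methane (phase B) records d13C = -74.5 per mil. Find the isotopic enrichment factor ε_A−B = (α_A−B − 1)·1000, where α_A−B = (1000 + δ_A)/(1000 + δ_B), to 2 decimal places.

63.32 per mil

α_A−B = (1000 + -15.9) / (1000 + -74.5) = 984.1 / 925.5 = 1.063317
ε_A−B = (1.063317 − 1) × 1000 = 63.317 per mil
(The approximation ε ≈ δ_A − δ_B would give 58.6 per mil.)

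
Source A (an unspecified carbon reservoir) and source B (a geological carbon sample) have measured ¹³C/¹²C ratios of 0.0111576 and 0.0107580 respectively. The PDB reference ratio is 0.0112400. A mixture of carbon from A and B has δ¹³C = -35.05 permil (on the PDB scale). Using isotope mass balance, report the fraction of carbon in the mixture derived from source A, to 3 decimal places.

δ_A = (0.0111576/0.0112400 − 1)×1000 = (0.992669 − 1)×1000 = -7.331 permil
δ_B = (0.0107580/0.0112400 − 1)×1000 = (0.957117 − 1)×1000 = -42.883 permil
f_A = (δ_mix − δ_B)/(δ_A − δ_B) = (-35.05 − (-42.883))/(-7.331 − (-42.883))
f_A = 7.833 / 35.552 = 0.2203

0.220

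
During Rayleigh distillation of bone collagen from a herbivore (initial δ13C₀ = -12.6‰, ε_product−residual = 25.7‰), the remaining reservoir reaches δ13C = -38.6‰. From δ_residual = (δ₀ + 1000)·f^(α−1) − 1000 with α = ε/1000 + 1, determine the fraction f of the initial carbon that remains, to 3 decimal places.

0.354

α − 1 = ε/1000 = 0.0257
(δ_res + 1000)/(δ₀ + 1000) = (-38.6 + 1000)/(-12.6 + 1000) = 961.4/987.4 = 0.973668
f = 0.973668^(1/0.0257) = exp(ln(0.973668)/0.0257) = exp(-0.02668/0.0257)
f = exp(-1.0383) = 0.3541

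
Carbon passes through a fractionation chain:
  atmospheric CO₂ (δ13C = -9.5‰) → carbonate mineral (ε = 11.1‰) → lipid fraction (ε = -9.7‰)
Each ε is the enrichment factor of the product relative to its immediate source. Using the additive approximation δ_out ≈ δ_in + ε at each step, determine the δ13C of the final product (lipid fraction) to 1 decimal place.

step 1: δ ≈ -9.5 + (11.1) = 1.6‰
step 2: δ ≈ 1.6 + (-9.7) = -8.1‰

-8.1‰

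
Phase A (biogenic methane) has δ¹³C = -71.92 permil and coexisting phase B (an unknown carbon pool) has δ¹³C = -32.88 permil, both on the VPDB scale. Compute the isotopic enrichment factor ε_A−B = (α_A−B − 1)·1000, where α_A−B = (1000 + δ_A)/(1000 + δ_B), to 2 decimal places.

-40.37 permil

α_A−B = (1000 + -71.92) / (1000 + -32.88) = 928.08 / 967.12 = 0.959633
ε_A−B = (0.959633 − 1) × 1000 = -40.367 permil
(The approximation ε ≈ δ_A − δ_B would give -39.04 permil.)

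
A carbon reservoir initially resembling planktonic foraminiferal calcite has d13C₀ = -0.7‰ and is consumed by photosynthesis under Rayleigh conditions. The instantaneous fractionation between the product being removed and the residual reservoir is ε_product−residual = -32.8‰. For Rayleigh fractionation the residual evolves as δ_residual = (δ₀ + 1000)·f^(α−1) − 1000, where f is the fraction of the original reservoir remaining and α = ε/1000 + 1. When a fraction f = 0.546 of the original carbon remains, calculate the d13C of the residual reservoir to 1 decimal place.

19.3‰

Rayleigh residual: δ_res = (δ₀ + 1000)·f^(α−1) − 1000
α = ε/1000 + 1 = 0.96720, so α − 1 = -0.03280
f^(α−1) = 0.546^(-0.03280) = 1.020047
δ_res = (-0.7 + 1000) × 1.020047 − 1000 = 1019.333 − 1000 = 19.33‰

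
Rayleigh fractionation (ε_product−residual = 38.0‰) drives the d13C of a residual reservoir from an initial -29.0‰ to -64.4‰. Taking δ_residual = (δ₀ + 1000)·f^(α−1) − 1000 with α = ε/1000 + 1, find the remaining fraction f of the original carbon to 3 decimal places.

α − 1 = ε/1000 = 0.0380
(δ_res + 1000)/(δ₀ + 1000) = (-64.4 + 1000)/(-29.0 + 1000) = 935.6/971.0 = 0.963543
f = 0.963543^(1/0.0380) = exp(ln(0.963543)/0.0380) = exp(-0.03714/0.0380)
f = exp(-0.9773) = 0.3763

0.376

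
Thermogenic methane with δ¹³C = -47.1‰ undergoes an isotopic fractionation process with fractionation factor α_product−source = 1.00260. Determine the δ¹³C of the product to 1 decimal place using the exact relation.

δ_product = (δ_source + 1000)·α − 1000
δ_product = (-47.1 + 1000) × 1.00260 − 1000
δ_product = 955.378 − 1000 = -44.62‰

-44.6‰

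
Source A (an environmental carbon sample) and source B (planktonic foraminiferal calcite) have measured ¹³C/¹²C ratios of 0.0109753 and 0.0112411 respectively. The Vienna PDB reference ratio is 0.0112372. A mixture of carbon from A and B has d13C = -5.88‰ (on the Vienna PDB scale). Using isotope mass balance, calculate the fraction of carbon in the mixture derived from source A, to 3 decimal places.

δ_A = (0.0109753/0.0112372 − 1)×1000 = (0.976693 − 1)×1000 = -23.307‰
δ_B = (0.0112411/0.0112372 − 1)×1000 = (1.000347 − 1)×1000 = 0.347‰
f_A = (δ_mix − δ_B)/(δ_A − δ_B) = (-5.88 − (0.347))/(-23.307 − (0.347))
f_A = -6.227 / -23.654 = 0.2633

0.263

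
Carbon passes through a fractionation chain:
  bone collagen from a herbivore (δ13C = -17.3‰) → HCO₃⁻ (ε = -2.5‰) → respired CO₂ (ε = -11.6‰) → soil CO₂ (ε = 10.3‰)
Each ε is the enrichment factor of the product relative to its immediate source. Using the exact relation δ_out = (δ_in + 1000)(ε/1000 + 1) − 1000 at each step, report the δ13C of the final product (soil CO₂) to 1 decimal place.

step 1: δ = (-17.30 + 1000)·(-2.5/1000 + 1) − 1000 = -19.76‰
step 2: δ = (-19.76 + 1000)·(-11.6/1000 + 1) − 1000 = -31.13‰
step 3: δ = (-31.13 + 1000)·(10.3/1000 + 1) − 1000 = -21.15‰

-21.1‰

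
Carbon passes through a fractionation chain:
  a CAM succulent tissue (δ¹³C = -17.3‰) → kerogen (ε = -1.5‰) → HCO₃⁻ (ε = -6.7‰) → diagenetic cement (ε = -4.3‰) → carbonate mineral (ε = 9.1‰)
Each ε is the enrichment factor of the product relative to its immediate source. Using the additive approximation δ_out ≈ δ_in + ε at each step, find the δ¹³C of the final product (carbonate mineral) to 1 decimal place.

-20.7‰

step 1: δ ≈ -17.3 + (-1.5) = -18.8‰
step 2: δ ≈ -18.8 + (-6.7) = -25.5‰
step 3: δ ≈ -25.5 + (-4.3) = -29.8‰
step 4: δ ≈ -29.8 + (9.1) = -20.7‰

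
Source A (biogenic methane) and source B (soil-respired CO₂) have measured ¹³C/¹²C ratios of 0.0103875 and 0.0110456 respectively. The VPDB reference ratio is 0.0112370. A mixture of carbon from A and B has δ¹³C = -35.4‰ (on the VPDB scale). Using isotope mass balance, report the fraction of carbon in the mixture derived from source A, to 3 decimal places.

δ_A = (0.0103875/0.0112370 − 1)×1000 = (0.924402 − 1)×1000 = -75.598‰
δ_B = (0.0110456/0.0112370 − 1)×1000 = (0.982967 − 1)×1000 = -17.033‰
f_A = (δ_mix − δ_B)/(δ_A − δ_B) = (-35.4 − (-17.033))/(-75.598 − (-17.033))
f_A = -18.367 / -58.565 = 0.3136

0.314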